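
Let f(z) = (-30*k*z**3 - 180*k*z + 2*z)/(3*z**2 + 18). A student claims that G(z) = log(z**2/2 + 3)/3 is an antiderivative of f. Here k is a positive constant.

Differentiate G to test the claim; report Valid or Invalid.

d/dz[G] = 2*z/(3*z**2 + 18)
d/dz[G] - f(z) = 10*k*z != 0.

Invalid: d/dz[G] - f = 10*k*z, which is not 0.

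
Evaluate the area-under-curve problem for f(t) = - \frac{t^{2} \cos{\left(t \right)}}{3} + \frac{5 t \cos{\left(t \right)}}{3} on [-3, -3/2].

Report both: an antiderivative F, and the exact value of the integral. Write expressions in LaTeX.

The integrand splits into summands that can be handled one at a time.
F(t) = - \frac{t^{2} \sin{\left(t \right)}}{3} + \frac{5 t \sin{\left(t \right)}}{3} - \frac{2 t \cos{\left(t \right)}}{3} + \frac{2 \sin{\left(t \right)}}{3} + \frac{5 \cos{\left(t \right)}}{3} is an antiderivative of f.
Check: d/dt[- \frac{t^{2} \sin{\left(t \right)}}{3} + \frac{5 t \sin{\left(t \right)}}{3} - \frac{2 t \cos{\left(t \right)}}{3} + \frac{2 \sin{\left(t \right)}}{3} + \frac{5 \cos{\left(t \right)}}{3}] = - \frac{t^{2} \cos{\left(t \right)}}{3} + \frac{5 t \cos{\left(t \right)}}{3} = f(t).
F(-3/2) = \frac{8 \cos{\left(\frac{3}{2} \right)}}{3} + \frac{31 \sin{\left(\frac{3}{2} \right)}}{12}; F(-3) = \frac{11 \cos{\left(3 \right)}}{3} + \frac{22 \sin{\left(3 \right)}}{3}.
Integral = F(-3/2) - F(-3) = - \frac{22 \sin{\left(3 \right)}}{3} + \frac{8 \cos{\left(\frac{3}{2} \right)}}{3} + \frac{31 \sin{\left(\frac{3}{2} \right)}}{12} - \frac{11 \cos{\left(3 \right)}}{3}.

Antiderivative: F(t) = - \frac{t^{2} \sin{\left(t \right)}}{3} + \frac{5 t \sin{\left(t \right)}}{3} - \frac{2 t \cos{\left(t \right)}}{3} + \frac{2 \sin{\left(t \right)}}{3} + \frac{5 \cos{\left(t \right)}}{3}; value = - \frac{22 \sin{\left(3 \right)}}{3} + \frac{8 \cos{\left(\frac{3}{2} \right)}}{3} + \frac{31 \sin{\left(\frac{3}{2} \right)}}{12} - \frac{11 \cos{\left(3 \right)}}{3}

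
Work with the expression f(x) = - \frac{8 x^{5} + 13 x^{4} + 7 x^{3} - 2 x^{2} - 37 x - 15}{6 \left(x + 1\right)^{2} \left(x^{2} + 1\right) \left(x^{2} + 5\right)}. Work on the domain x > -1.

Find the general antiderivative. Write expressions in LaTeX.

F(x) = \frac{- 8 \left(x + 1\right) \log{\left(\frac{x^{2}}{2} + \frac{5}{2} \right)} + 9 \left(x + 1\right) \operatorname{atan}{\left(x \right)} + 3}{12 \left(x + 1\right)} + C

Check any antiderivative F(x) by computing F'(x) and comparing it with f(x).
Check: d/dx[\frac{- 8 \left(x + 1\right) \log{\left(\frac{x^{2}}{2} + \frac{5}{2} \right)} + 9 \left(x + 1\right) \operatorname{atan}{\left(x \right)} + 3}{12 \left(x + 1\right)}] = \frac{- 8 x^{5} - 13 x^{4} - 7 x^{3} + 2 x^{2} + 37 x + 15}{6 x^{6} + 12 x^{5} + 42 x^{4} + 72 x^{3} + 66 x^{2} + 60 x + 30}, which equals f(x).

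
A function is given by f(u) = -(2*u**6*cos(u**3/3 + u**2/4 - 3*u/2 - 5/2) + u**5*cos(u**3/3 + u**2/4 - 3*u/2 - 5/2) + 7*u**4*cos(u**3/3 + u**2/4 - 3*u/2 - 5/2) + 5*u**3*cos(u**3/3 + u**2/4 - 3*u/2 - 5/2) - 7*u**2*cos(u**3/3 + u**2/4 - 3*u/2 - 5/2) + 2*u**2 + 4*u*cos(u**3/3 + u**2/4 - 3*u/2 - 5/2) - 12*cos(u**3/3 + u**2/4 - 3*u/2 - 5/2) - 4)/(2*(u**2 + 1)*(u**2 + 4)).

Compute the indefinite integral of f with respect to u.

A candidate is checked by its d/du: the result must match f(u).
Check: d/du[-sin(u**3/3 + u**2/4 - 3*u/2 - 5/2) - atan(u/2) + atan(u)] = (-2*u**6*cos(u**3/3 + u**2/4 - 3*u/2 - 5/2) - u**5*cos(u**3/3 + u**2/4 - 3*u/2 - 5/2) - 7*u**4*cos(u**3/3 + u**2/4 - 3*u/2 - 5/2) - 5*u**3*cos(u**3/3 + u**2/4 - 3*u/2 - 5/2) + 7*u**2*cos(u**3/3 + u**2/4 - 3*u/2 - 5/2) - 2*u**2 - 4*u*cos(u**3/3 + u**2/4 - 3*u/2 - 5/2) + 12*cos(u**3/3 + u**2/4 - 3*u/2 - 5/2) + 4)/(2*u**4 + 10*u**2 + 8), which equals f(u).

F(u) = -sin(u**3/3 + u**2/4 - 3*u/2 - 5/2) - atan(u/2) + atan(u) + C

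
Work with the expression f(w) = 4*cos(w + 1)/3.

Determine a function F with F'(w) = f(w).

An antiderivative is F(w) = 4*sin(w + 1)/3.

Differentiate the proposed F(w) back; it has to land on f(w) exactly.
Check: d/dw[4*sin(w + 1)/3] = 4*cos(w + 1)/3 = f(w).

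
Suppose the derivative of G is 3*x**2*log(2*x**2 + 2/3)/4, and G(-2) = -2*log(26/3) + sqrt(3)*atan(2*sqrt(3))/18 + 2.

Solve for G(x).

Recover the given G'(x) by differentiating a candidate G(x); any mismatch rules it out.
A general antiderivative is x**3*log(2*x**2 + 2/3)/4 - x**3/6 + x/6 - sqrt(3)*atan(sqrt(3)*x)/18 + C.
The condition gives C = -2*log(26/3) + sqrt(3)*atan(2*sqrt(3))/18 + 2 - (-2*log(26/3) + sqrt(3)*atan(2*sqrt(3))/18 + 1) = 1.
So G(x) = (9*x**3*log(2*x**2 + 2/3) - 6*x**3 + 6*x - 2*sqrt(3)*atan(sqrt(3)*x) + 36)/36.
Check: d/dx[(9*x**3*log(2*x**2 + 2/3) - 6*x**3 + 6*x - 2*sqrt(3)*atan(sqrt(3)*x) + 36)/36] = 3*x**2*log(x**2 + 1/3)/4 + 3*x**2*log(2)/4, which equals G'(x).

G(x) = (9*x**3*log(2*x**2 + 2/3) - 6*x**3 + 6*x - 2*sqrt(3)*atan(sqrt(3)*x) + 36)/36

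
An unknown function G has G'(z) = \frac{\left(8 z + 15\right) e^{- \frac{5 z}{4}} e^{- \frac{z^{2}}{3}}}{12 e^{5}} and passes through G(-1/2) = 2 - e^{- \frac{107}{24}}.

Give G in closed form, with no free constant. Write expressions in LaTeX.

The substitution u = - \frac{z^{2}}{3} - \frac{5 z}{4} - 5 works: G'(z) is exactly (dG/du)*(du/dz) for that inner function.
A general antiderivative is - e^{- \frac{z^{2}}{3} - \frac{5 z}{4} - 5} + C.
The condition gives C = 2 - e^{- \frac{107}{24}} - (- \frac{1}{e^{\frac{107}{24}}}) = 2.
So G(z) = 2 - e^{- \frac{z^{2}}{3} - \frac{5 z}{4} - 5}.
Check: d/dz[2 - e^{- \frac{z^{2}}{3} - \frac{5 z}{4} - 5}] = \frac{\left(8 z + 15\right) e^{- \frac{5 z}{4}} e^{- \frac{z^{2}}{3}}}{12 e^{5}} = G'(z).

G(z) = 2 - e^{- \frac{z^{2}}{3} - \frac{5 z}{4} - 5}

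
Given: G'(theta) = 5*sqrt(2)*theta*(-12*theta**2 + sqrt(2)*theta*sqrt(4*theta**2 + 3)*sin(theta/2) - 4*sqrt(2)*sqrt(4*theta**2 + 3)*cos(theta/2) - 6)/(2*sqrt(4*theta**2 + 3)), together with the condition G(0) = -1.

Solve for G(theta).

G'(theta) has the shape u'v + uv' for u = 5*theta**2 and v = -sqrt(2*theta**2 + 3/2) - 2*cos(theta/2) — it is the derivative of the product u*v.
A general antiderivative is 5*theta**2*(-sqrt(2*theta**2 + 3/2) - 2*cos(theta/2)) + C.
The condition gives C = -1 - (0) = -1.
So G(theta) = (5*theta**2*(-sqrt(2)*sqrt(4*theta**2 + 3) - 4*cos(theta/2)) - 2)/2.
Check: d/dtheta[(5*theta**2*(-sqrt(2)*sqrt(4*theta**2 + 3) - 4*cos(theta/2)) - 2)/2] = (-30*sqrt(2)*theta**3 + 5*theta**2*sqrt(4*theta**2 + 3)*sin(theta/2) - 20*theta*sqrt(4*theta**2 + 3)*cos(theta/2) - 15*sqrt(2)*theta)/sqrt(4*theta**2 + 3), which equals G'(theta).

G(theta) = (5*theta**2*(-sqrt(2)*sqrt(4*theta**2 + 3) - 4*cos(theta/2)) - 2)/2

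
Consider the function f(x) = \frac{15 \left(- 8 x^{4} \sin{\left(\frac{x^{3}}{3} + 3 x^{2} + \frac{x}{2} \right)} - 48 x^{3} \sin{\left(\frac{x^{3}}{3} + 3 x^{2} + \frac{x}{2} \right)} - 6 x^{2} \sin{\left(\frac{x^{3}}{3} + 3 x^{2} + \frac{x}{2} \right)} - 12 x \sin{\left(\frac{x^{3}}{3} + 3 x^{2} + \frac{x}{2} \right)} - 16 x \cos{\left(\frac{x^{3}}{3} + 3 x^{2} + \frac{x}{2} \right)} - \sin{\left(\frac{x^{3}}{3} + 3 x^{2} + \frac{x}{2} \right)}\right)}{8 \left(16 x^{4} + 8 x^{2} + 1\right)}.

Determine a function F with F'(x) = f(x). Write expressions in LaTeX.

An antiderivative is F(x) = \frac{15 \cos{\left(\frac{x^{3}}{3} + 3 x^{2} + \frac{x}{2} \right)}}{4 \left(4 x^{2} + 1\right)}.

f has the shape u'v + uv' for u = \frac{15}{4 \left(4 x^{2} + 1\right)} and v = \cos{\left(\frac{x^{3}}{3} + 3 x^{2} + \frac{x}{2} \right)} — it is the derivative of the product u*v.
Check: d/dx[\frac{15 \cos{\left(\frac{x^{3}}{3} + 3 x^{2} + \frac{x}{2} \right)}}{4 \left(4 x^{2} + 1\right)}] = \frac{- 120 x^{4} \sin{\left(\frac{x^{3}}{3} + 3 x^{2} + \frac{x}{2} \right)} - 720 x^{3} \sin{\left(\frac{x^{3}}{3} + 3 x^{2} + \frac{x}{2} \right)} - 90 x^{2} \sin{\left(\frac{x^{3}}{3} + 3 x^{2} + \frac{x}{2} \right)} - 180 x \sin{\left(\frac{x^{3}}{3} + 3 x^{2} + \frac{x}{2} \right)} - 240 x \cos{\left(\frac{x^{3}}{3} + 3 x^{2} + \frac{x}{2} \right)} - 15 \sin{\left(\frac{x^{3}}{3} + 3 x^{2} + \frac{x}{2} \right)}}{128 x^{4} + 64 x^{2} + 8}, which equals f(x).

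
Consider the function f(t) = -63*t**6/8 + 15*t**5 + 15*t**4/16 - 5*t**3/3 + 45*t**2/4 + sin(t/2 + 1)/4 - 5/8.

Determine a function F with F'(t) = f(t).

An antiderivative is F(t) = -(54*t**7 - 120*t**6 - 9*t**5 + 20*t**4 - 180*t**3 + 30*t + 24*cos(t/2 + 1))/48.

The integrand splits into summands that can be handled one at a time.
Check: d/dt[-(54*t**7 - 120*t**6 - 9*t**5 + 20*t**4 - 180*t**3 + 30*t + 24*cos(t/2 + 1))/48] = -63*t**6/8 + 15*t**5 + 15*t**4/16 - 5*t**3/3 + 45*t**2/4 + sin(t/2 + 1)/4 - 5/8 = f(t).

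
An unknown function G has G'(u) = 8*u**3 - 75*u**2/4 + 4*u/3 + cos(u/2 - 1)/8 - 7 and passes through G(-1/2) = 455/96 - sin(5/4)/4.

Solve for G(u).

Integrate term by term and add the pieces.
A general antiderivative is 2*u**4 - 25*u**3/4 + 2*u**2/3 - 7*u + sin(u/2 - 1)/4 - 1/3 + C.
The condition gives C = 455/96 - sin(5/4)/4 - (407/96 - sin(5/4)/4) = 1/2.
So G(u) = 2*u**4 - 25*u**3/4 + 2*u**2/3 - 7*u + sin(u/2 - 1)/4 + 1/6.
Check: d/du[2*u**4 - 25*u**3/4 + 2*u**2/3 - 7*u + sin(u/2 - 1)/4 + 1/6] = 8*u**3 - 75*u**2/4 + 4*u/3 + cos(u/2 - 1)/8 - 7 = G'(u).

G(u) = 2*u**4 - 25*u**3/4 + 2*u**2/3 - 7*u + sin(u/2 - 1)/4 + 1/6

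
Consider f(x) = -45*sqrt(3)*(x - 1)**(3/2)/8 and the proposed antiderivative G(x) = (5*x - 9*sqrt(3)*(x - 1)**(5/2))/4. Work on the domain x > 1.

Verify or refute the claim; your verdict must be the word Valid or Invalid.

d/dx[G] = -45*sqrt(3)*x*sqrt(x - 1)/8 + 45*sqrt(3)*sqrt(x - 1)/8 + 5/4
d/dx[G] - f(x) = 5/4 != 0.

Invalid: d/dx[G] - f = 5/4, which is not 0.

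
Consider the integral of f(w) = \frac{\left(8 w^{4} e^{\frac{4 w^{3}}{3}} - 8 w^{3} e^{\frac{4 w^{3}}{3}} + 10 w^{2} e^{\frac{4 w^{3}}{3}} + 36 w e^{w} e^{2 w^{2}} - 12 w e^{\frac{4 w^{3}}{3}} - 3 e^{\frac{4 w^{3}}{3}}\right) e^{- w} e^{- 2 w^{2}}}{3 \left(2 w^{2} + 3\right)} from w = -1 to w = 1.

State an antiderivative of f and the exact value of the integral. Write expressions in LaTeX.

Antiderivative: F(w) = \frac{9 \log{\left(2 w^{2} + 3 \right)} + e^{- w} e^{- 2 w^{2}} e^{\frac{4 w^{3}}{3}}}{3}; value = - \frac{1}{3 e^{\frac{7}{3}}} + \frac{1}{3 e^{\frac{5}{3}}}

A first test for any F(w): its w-derivative must equal f(w) identically.
F(w) = \frac{9 \log{\left(2 w^{2} + 3 \right)} + e^{- w} e^{- 2 w^{2}} e^{\frac{4 w^{3}}{3}}}{3} is an antiderivative of f.
Check: d/dw[\frac{9 \log{\left(2 w^{2} + 3 \right)} + e^{- w} e^{- 2 w^{2}} e^{\frac{4 w^{3}}{3}}}{3}] = \frac{8 w^{4} e^{\frac{4 w^{3}}{3}} - 8 w^{3} e^{\frac{4 w^{3}}{3}} + 10 w^{2} e^{\frac{4 w^{3}}{3}} + 36 w e^{w} e^{2 w^{2}} - 12 w e^{\frac{4 w^{3}}{3}} - 3 e^{\frac{4 w^{3}}{3}}}{6 w^{2} e^{w} e^{2 w^{2}} + 9 e^{w} e^{2 w^{2}}}, which equals f(w).
F(1) = \frac{1}{3 e^{\frac{5}{3}}} + 3 \log{\left(5 \right)}; F(-1) = \frac{1}{3 e^{\frac{7}{3}}} + 3 \log{\left(5 \right)}.
Integral = F(1) - F(-1) = - \frac{1}{3 e^{\frac{7}{3}}} + \frac{1}{3 e^{\frac{5}{3}}}.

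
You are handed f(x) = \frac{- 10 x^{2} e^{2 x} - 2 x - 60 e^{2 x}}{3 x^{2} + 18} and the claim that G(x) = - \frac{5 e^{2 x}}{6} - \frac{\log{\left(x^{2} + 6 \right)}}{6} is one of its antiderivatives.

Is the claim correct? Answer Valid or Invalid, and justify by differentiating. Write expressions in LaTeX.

d/dx[G] = \frac{- 5 x^{2} e^{2 x} - x - 30 e^{2 x}}{3 x^{2} + 18}
d/dx[G] - f(x) = \frac{5 x^{2} e^{2 x} + x + 30 e^{2 x}}{3 x^{2} + 18} != 0.

Invalid: d/dx[G] - f = \frac{5 x^{2} e^{2 x} + x + 30 e^{2 x}}{3 x^{2} + 18}, which is not 0.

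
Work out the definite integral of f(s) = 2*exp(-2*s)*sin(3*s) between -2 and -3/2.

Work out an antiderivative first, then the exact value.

Differentiate the proposed F(s) back; it has to land on f(s) exactly.
F(s) = -4*exp(-2*s)*sin(3*s)/13 - 6*exp(-2*s)*cos(3*s)/13 is an antiderivative of f.
Check: d/ds[-4*exp(-2*s)*sin(3*s)/13 - 6*exp(-2*s)*cos(3*s)/13] = 2*exp(-2*s)*sin(3*s) = f(s).
F(-3/2) = 4*exp(3)*sin(9/2)/13 - 6*exp(3)*cos(9/2)/13; F(-2) = -6*exp(4)*cos(6)/13 + 4*exp(4)*sin(6)/13.
Integral = F(-3/2) - F(-2) = 4*exp(3)*sin(9/2)/13 - 6*exp(3)*cos(9/2)/13 - 4*exp(4)*sin(6)/13 + 6*exp(4)*cos(6)/13.

Antiderivative: F(s) = -4*exp(-2*s)*sin(3*s)/13 - 6*exp(-2*s)*cos(3*s)/13; value = 4*exp(3)*sin(9/2)/13 - 6*exp(3)*cos(9/2)/13 - 4*exp(4)*sin(6)/13 + 6*exp(4)*cos(6)/13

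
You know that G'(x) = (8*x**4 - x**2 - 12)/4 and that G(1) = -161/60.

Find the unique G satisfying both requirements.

Differentiate the proposed G(x) back; it has to land on the given G'(x).
A general antiderivative is 2*x**5/5 - x**3/12 - 3*x + C.
The condition gives C = -161/60 - (-161/60) = 0.
So G(x) = 2*x**5/5 - x**3/12 - 3*x.
Check: d/dx[2*x**5/5 - x**3/12 - 3*x] = 2*x**4 - x**2/4 - 3, which equals G'(x).

G(x) = 2*x**5/5 - x**3/12 - 3*x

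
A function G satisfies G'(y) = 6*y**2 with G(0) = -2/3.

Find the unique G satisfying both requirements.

Whatever form G(y) takes, its d/dy must return the stated G'(y).
A general antiderivative is 2*y**3 - 5/3 + C.
The condition gives C = -2/3 - (-5/3) = 1.
So G(y) = 2*(3*y**3 - 1)/3.
Check: d/dy[2*(3*y**3 - 1)/3] = 6*y**2 = G'(y).

G(y) = 2*(3*y**3 - 1)/3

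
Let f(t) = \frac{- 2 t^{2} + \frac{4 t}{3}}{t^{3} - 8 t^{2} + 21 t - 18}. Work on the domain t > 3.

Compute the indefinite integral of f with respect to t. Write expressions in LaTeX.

Factor the denominator (3 \left(t - 3\right)^{2} \left(t - 2\right)) and decompose: f = - \frac{16}{3 \left(t - 2\right)} + \frac{10}{3 \left(t - 3\right)} - \frac{14}{\left(t - 3\right)^{2}}; each piece integrates to a log, atan, or power term.
Check: d/dt[\frac{10 \log{\left(t - 3 \right)}}{3} - \frac{16 \log{\left(t - 2 \right)}}{3} + \frac{14}{t - 3}] = \frac{- 6 t^{2} + 4 t}{3 t^{3} - 24 t^{2} + 63 t - 54}, which equals f(t).

F(t) = \frac{10 \log{\left(t - 3 \right)}}{3} - \frac{16 \log{\left(t - 2 \right)}}{3} + \frac{14}{t - 3} + C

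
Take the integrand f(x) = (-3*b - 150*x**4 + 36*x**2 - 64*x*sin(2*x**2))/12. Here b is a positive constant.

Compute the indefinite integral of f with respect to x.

F(x) = (-3*b*x - 30*x**5 + 12*x**3 + 16*cos(2*x**2) - 6)/12 + C

An antiderivative F(x) passes only if d/dx[F] lands on f(x) exactly.
Check: d/dx[(-3*b*x - 30*x**5 + 12*x**3 + 16*cos(2*x**2) - 6)/12] = -b/4 - 25*x**4/2 + 3*x**2 - 16*x*sin(2*x**2)/3, which equals f(x).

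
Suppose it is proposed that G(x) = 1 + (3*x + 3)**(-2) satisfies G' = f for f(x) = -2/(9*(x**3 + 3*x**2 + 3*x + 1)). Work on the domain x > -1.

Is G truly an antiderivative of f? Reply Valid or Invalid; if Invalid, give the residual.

d/dx[G] = -2/(9*x**3 + 27*x**2 + 27*x + 9)
This equals f(x) exactly, so the claim holds.

Valid. The derivative of G reproduces f.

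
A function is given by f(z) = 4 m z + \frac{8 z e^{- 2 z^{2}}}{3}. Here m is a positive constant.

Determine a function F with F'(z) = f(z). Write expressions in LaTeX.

An antiderivative is F(z) = \frac{2 \left(3 m z^{2} e^{2 z^{2}} - 1\right) e^{- 2 z^{2}}}{3}.

The integrand splits into summands that can be handled one at a time.
Check: d/dz[\frac{2 \left(3 m z^{2} e^{2 z^{2}} - 1\right) e^{- 2 z^{2}}}{3}] = \frac{\left(12 m z e^{2 z^{2}} + 8 z\right) e^{- 2 z^{2}}}{3}, which equals f(z).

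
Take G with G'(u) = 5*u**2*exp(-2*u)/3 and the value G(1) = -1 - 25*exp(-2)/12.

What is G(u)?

G'(u) has the shape v'r + vr' for v = -5*u**2/6 - 5*u/6 - 5/12 and r = exp(-2*u) — it is the derivative of the product v*r.
A general antiderivative is (-10*u**2 - 10*u - 5)*exp(-2*u)/12 + C.
The condition gives C = -1 - 25*exp(-2)/12 - (-25*exp(-2)/12) = -1.
So G(u) = (-10*u**2 - 10*u - 12*exp(2*u) - 5)*exp(-2*u)/12.
Check: d/du[(-10*u**2 - 10*u - 12*exp(2*u) - 5)*exp(-2*u)/12] = 5*u**2*exp(-2*u)/3 = G'(u).

G(u) = (-10*u**2 - 10*u - 12*exp(2*u) - 5)*exp(-2*u)/12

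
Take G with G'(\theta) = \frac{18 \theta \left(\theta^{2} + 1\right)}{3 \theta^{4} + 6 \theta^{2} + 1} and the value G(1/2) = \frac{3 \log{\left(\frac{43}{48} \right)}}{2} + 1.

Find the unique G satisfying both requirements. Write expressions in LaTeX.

G'(\theta) matches the chain-rule pattern g'(h)*h' with inner function h(\theta) = \theta^{4} + 2 \theta^{2} + \frac{1}{3}; substituting u = h(\theta) collapses the integral.
A general antiderivative is \frac{3 \log{\left(\theta^{4} + 2 \theta^{2} + \frac{1}{3} \right)}}{2} + C.
The condition gives C = \frac{3 \log{\left(\frac{43}{48} \right)}}{2} + 1 - (\frac{3 \log{\left(\frac{43}{48} \right)}}{2}) = 1.
So G(\theta) = \frac{3 \log{\left(\theta^{4} + 2 \theta^{2} + \frac{1}{3} \right)}}{2} + 1.
Check: d/d\theta[\frac{3 \log{\left(\theta^{4} + 2 \theta^{2} + \frac{1}{3} \right)}}{2} + 1] = \frac{18 \theta^{3} + 18 \theta}{3 \theta^{4} + 6 \theta^{2} + 1}, which equals G'(\theta).

G(\theta) = \frac{3 \log{\left(\theta^{4} + 2 \theta^{2} + \frac{1}{3} \right)}}{2} + 1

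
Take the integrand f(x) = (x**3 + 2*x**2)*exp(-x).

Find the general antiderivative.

F(x) = (-x**3 - 5*x**2 - 10*x - 10)*exp(-x) + C

f has the shape u'v + uv' for u = -x**3 - 5*x**2 - 10*x - 10 and v = exp(-x) — it is the derivative of the product u*v.
Check: d/dx[(-x**3 - 5*x**2 - 10*x - 10)*exp(-x)] = (x**3 + 2*x**2)*exp(-x) = f(x).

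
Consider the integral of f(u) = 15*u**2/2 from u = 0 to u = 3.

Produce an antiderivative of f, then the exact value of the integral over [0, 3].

A candidate is checked by its d/du: the result must match f(u).
F(u) = 5*u**3/2 is an antiderivative of f.
Check: d/du[5*u**3/2] = 15*u**2/2 = f(u).
F(3) = 135/2; F(0) = 0.
Integral = F(3) - F(0) = 135/2.

Antiderivative: F(u) = 5*u**3/2; value = 135/2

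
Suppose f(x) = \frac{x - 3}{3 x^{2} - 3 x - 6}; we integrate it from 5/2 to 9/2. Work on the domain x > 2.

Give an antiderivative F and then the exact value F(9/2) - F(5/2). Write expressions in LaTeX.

Antiderivative: F(x) = - \frac{\log{\left(x - 2 \right)}}{9} + \frac{4 \log{\left(x + 1 \right)}}{9}; value = - \frac{4 \log{\left(\frac{7}{2} \right)}}{9} - \frac{\log{\left(\frac{5}{2} \right)}}{9} - \frac{\log{\left(2 \right)}}{9} + \frac{4 \log{\left(\frac{11}{2} \right)}}{9}

Factor the denominator (3 \left(x - 2\right) \left(x + 1\right)) and decompose: f = \frac{4}{9 \left(x + 1\right)} - \frac{1}{9 \left(x - 2\right)}; each piece integrates to a log, atan, or power term.
F(x) = - \frac{\log{\left(x - 2 \right)}}{9} + \frac{4 \log{\left(x + 1 \right)}}{9} is an antiderivative of f.
Check: d/dx[- \frac{\log{\left(x - 2 \right)}}{9} + \frac{4 \log{\left(x + 1 \right)}}{9}] = \frac{x - 3}{3 x^{2} - 3 x - 6} = f(x).
F(9/2) = - \frac{\log{\left(\frac{5}{2} \right)}}{9} + \frac{4 \log{\left(\frac{11}{2} \right)}}{9}; F(5/2) = \frac{\log{\left(2 \right)}}{9} + \frac{4 \log{\left(\frac{7}{2} \right)}}{9}.
Integral = F(9/2) - F(5/2) = - \frac{4 \log{\left(\frac{7}{2} \right)}}{9} - \frac{\log{\left(\frac{5}{2} \right)}}{9} - \frac{\log{\left(2 \right)}}{9} + \frac{4 \log{\left(\frac{11}{2} \right)}}{9}.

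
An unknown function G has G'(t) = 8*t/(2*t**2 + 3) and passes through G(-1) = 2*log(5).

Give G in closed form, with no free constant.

G'(t) matches the chain-rule pattern g'(h)*h' with inner function h(t) = 2*t**2 + 3; substituting u = h(t) collapses the integral.
A general antiderivative is 2*log(2*t**2 + 3) + C.
The condition gives C = 2*log(5) - (2*log(5)) = 0.
So G(t) = 2*log(2*t**2 + 3).
Check: d/dt[2*log(2*t**2 + 3)] = 8*t/(2*t**2 + 3) = G'(t).

G(t) = 2*log(2*t**2 + 3)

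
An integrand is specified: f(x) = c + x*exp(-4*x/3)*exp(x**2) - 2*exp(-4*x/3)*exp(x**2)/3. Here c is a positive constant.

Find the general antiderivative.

The integrand splits into summands that can be handled one at a time.
Check: d/dx[c*x + exp(-4*x/3)*exp(x**2)/2] = (3*c*exp(4*x/3) + 3*x*exp(x**2) - 2*exp(x**2))*exp(-4*x/3)/3, which equals f(x).

F(x) = c*x + exp(-4*x/3)*exp(x**2)/2 + C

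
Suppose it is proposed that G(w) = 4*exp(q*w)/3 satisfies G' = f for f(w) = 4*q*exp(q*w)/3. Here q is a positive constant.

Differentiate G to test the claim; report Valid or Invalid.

d/dw[G] = 4*q*exp(q*w)/3
This equals f(w) exactly, so the claim holds.

Valid: G'(w) = f(w).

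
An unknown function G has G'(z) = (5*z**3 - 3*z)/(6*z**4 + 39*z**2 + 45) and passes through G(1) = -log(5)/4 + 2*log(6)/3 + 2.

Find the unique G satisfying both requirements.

Since d/dz undoes antidifferentiation here, G(z) must give back the stated G'(z).
A general antiderivative is 2*log(z**2 + 5)/3 - log(2*z**2 + 3)/4 + C.
The condition gives C = -log(5)/4 + 2*log(6)/3 + 2 - (-log(5)/4 + 2*log(6)/3) = 2.
So G(z) = -(-8*log(z**2 + 5) + 3*log(2*z**2 + 3) - 24)/12.
Check: d/dz[-(-8*log(z**2 + 5) + 3*log(2*z**2 + 3) - 24)/12] = (5*z**3 - 3*z)/(6*z**4 + 39*z**2 + 45) = G'(z).

G(z) = -(-8*log(z**2 + 5) + 3*log(2*z**2 + 3) - 24)/12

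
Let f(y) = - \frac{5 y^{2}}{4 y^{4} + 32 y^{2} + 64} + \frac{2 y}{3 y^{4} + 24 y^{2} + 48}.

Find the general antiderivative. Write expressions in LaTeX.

F(y) = - \frac{15 y^{2} \operatorname{atan}{\left(\frac{y}{2} \right)} - 30 y + 60 \operatorname{atan}{\left(\frac{y}{2} \right)} + 16}{48 \left(y^{2} + 4\right)} + C

The integrand splits into summands that can be handled one at a time.
Check: d/dy[- \frac{15 y^{2} \operatorname{atan}{\left(\frac{y}{2} \right)} - 30 y + 60 \operatorname{atan}{\left(\frac{y}{2} \right)} + 16}{48 \left(y^{2} + 4\right)}] = \frac{- 15 y^{2} + 8 y}{12 y^{4} + 96 y^{2} + 192}, which equals f(y).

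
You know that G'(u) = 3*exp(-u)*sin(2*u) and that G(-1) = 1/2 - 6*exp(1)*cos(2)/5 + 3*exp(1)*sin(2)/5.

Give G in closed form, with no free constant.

The proposed G(u) is checked by its d/du: the result must match the given G'(u).
A general antiderivative is -3*exp(-u)*sin(2*u)/5 - 6*exp(-u)*cos(2*u)/5 + C.
The condition gives C = 1/2 - 6*exp(1)*cos(2)/5 + 3*exp(1)*sin(2)/5 - (-6*exp(1)*cos(2)/5 + 3*exp(1)*sin(2)/5) = 1/2.
So G(u) = -(-5*exp(u) + 6*sin(2*u) + 12*cos(2*u))*exp(-u)/10.
Check: d/du[-(-5*exp(u) + 6*sin(2*u) + 12*cos(2*u))*exp(-u)/10] = 3*exp(-u)*sin(2*u) = G'(u).

G(u) = -(-5*exp(u) + 6*sin(2*u) + 12*cos(2*u))*exp(-u)/10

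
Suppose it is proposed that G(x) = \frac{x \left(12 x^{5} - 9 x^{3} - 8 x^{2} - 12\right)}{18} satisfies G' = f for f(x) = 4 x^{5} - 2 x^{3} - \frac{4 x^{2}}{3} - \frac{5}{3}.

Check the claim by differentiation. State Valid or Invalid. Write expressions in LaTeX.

Invalid: d/dx[G] - f = 1, which is not 0.

d/dx[G] = 4 x^{5} - 2 x^{3} - \frac{4 x^{2}}{3} - \frac{2}{3}
d/dx[G] - f(x) = 1 != 0.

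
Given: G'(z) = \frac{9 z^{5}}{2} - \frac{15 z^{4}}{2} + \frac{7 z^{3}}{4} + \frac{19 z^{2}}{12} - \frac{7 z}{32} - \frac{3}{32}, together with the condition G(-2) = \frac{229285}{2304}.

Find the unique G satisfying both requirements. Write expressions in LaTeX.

The substitution u = - z^{2} + \frac{2 z}{3} + \frac{1}{4} works: G'(z) is exactly (dG/du)*(du/dz) for that inner function.
A general antiderivative is - \frac{3 \left(- z^{2} + \frac{2 z}{3} + \frac{1}{4}\right)^{3}}{4} + C.
The condition gives C = \frac{229285}{2304} - (\frac{226981}{2304}) = 1.
So G(z) = \frac{1728 z^{6} - 3456 z^{5} + 1008 z^{4} + 1216 z^{3} - 252 z^{2} - 216 z + 2277}{2304}.
Check: d/dz[\frac{1728 z^{6} - 3456 z^{5} + 1008 z^{4} + 1216 z^{3} - 252 z^{2} - 216 z + 2277}{2304}] = \frac{9 z^{5}}{2} - \frac{15 z^{4}}{2} + \frac{7 z^{3}}{4} + \frac{19 z^{2}}{12} - \frac{7 z}{32} - \frac{3}{32} = G'(z).

G(z) = \frac{1728 z^{6} - 3456 z^{5} + 1008 z^{4} + 1216 z^{3} - 252 z^{2} - 216 z + 2277}{2304}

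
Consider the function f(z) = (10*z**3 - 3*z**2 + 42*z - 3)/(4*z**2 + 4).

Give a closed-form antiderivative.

An antiderivative is F(z) = (5*z**2 - 3*z + 16*log(z**2 + 1))/4.

Any candidate F(z) must reproduce f(z) exactly when differentiated.
Check: d/dz[(5*z**2 - 3*z + 16*log(z**2 + 1))/4] = (10*z**3 - 3*z**2 + 42*z - 3)/(4*z**2 + 4) = f(z).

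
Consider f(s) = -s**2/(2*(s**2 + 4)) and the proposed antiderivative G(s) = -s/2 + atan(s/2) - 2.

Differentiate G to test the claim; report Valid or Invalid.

d/ds[G] = -s**2/(2*s**2 + 8)
This equals f(s) exactly, so the claim holds.

Valid - differentiating G returns exactly f.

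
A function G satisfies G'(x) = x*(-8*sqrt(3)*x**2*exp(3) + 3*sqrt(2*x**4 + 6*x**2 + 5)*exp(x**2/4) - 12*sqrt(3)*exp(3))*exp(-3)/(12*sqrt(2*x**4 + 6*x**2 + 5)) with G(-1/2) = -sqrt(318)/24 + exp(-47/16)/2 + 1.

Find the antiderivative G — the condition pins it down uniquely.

Whatever form G(x) takes, its d/dx must return the stated G'(x).
A general antiderivative is -sqrt(2*x**4/3 + 2*x**2 + 5/3)/2 + exp(x**2/4 - 3)/2 + C.
The condition gives C = -sqrt(318)/24 + exp(-47/16)/2 + 1 - (-sqrt(318)/24 + exp(-47/16)/2) = 1.
So G(x) = (-sqrt(3)*sqrt(2*x**4 + 6*x**2 + 5) + 3*exp(x**2/4 - 3) + 6)/6.
Check: d/dx[(-sqrt(3)*sqrt(2*x**4 + 6*x**2 + 5) + 3*exp(x**2/4 - 3) + 6)/6] = (-8*sqrt(3)*x**3 + 3*x*sqrt(2*x**4 + 6*x**2 + 5)*exp(-3)*exp(x**2/4) - 12*sqrt(3)*x)/(12*sqrt(2*x**4 + 6*x**2 + 5)), which equals G'(x).

G(x) = (-sqrt(3)*sqrt(2*x**4 + 6*x**2 + 5) + 3*exp(x**2/4 - 3) + 6)/6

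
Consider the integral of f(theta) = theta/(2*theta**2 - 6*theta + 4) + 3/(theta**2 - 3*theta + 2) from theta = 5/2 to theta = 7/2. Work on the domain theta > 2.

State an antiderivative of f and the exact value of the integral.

Antiderivative: F(theta) = (8*log(theta - 2) - 7*log(theta - 1))/2; value = -7*log(5/2)/2 + 4*log(2) + 15*log(3/2)/2

The denominator factors as 2*(theta - 2)*(theta - 1); partial fractions split f into directly integrable pieces: -7/(2*(theta - 1)) + 4/(theta - 2).
F(theta) = (8*log(theta - 2) - 7*log(theta - 1))/2 is an antiderivative of f.
Check: d/dtheta[(8*log(theta - 2) - 7*log(theta - 1))/2] = (theta + 6)/(2*theta**2 - 6*theta + 4), which equals f(theta).
F(7/2) = -7*log(5/2)/2 + 4*log(3/2); F(5/2) = -4*log(2) - 7*log(3/2)/2.
Integral = F(7/2) - F(5/2) = -7*log(5/2)/2 + 4*log(2) + 15*log(3/2)/2.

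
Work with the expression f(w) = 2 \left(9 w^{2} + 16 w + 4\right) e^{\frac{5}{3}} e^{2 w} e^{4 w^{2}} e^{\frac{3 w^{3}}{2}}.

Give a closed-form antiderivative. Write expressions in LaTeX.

An antiderivative is F(w) = 4 e^{\frac{3 w^{3}}{2} + 4 w^{2} + 2 w + \frac{5}{3}}.

f matches the chain-rule pattern g'(h)*h' with inner function h(w) = \frac{3 w^{3}}{2} + 4 w^{2} + 2 w + \frac{5}{3}; substituting u = h(w) collapses the integral.
Check: d/dw[4 e^{\frac{3 w^{3}}{2} + 4 w^{2} + 2 w + \frac{5}{3}}] = 18 w^{2} e^{\frac{5}{3}} e^{2 w} e^{4 w^{2}} e^{\frac{3 w^{3}}{2}} + 32 w e^{\frac{5}{3}} e^{2 w} e^{4 w^{2}} e^{\frac{3 w^{3}}{2}} + 8 e^{\frac{5}{3}} e^{2 w} e^{4 w^{2}} e^{\frac{3 w^{3}}{2}}, which equals f(w).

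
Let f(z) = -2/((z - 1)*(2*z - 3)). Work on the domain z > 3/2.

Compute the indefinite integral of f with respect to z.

Factor the denominator ((z - 1)*(2*z - 3)) and decompose: f = -4/(2*z - 3) + 2/(z - 1); each piece integrates to a log, atan, or power term.
Check: d/dz[2*(-log(z - 3/2) + log(z - 1))] = -2/(2*z**2 - 5*z + 3), which equals f(z).

F(z) = 2*(-log(z - 3/2) + log(z - 1)) + C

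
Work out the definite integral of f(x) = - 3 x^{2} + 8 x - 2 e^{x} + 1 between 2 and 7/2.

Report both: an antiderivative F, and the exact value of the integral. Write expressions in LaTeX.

Integrate term by term and add the pieces.
F(x) = - x^{3} + 4 x^{2} + x - 2 e^{x} is an antiderivative of f.
Check: d/dx[- x^{3} + 4 x^{2} + x - 2 e^{x}] = - 3 x^{2} + 8 x - 2 e^{x} + 1 = f(x).
F(7/2) = \frac{77}{8} - 2 e^{\frac{7}{2}}; F(2) = 10 - 2 e^{2}.
Integral = F(7/2) - F(2) = - 2 e^{\frac{7}{2}} - \frac{3}{8} + 2 e^{2}.

Antiderivative: F(x) = - x^{3} + 4 x^{2} + x - 2 e^{x}; value = - 2 e^{\frac{7}{2}} - \frac{3}{8} + 2 e^{2}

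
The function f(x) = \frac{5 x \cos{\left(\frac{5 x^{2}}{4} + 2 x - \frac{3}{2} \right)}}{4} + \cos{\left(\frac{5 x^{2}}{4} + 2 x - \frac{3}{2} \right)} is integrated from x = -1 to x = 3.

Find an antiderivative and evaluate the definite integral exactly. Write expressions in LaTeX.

f matches the chain-rule pattern g'(h)*h' with inner function h(x) = \frac{5 x^{2}}{4} + 2 x - \frac{3}{2}; substituting u = h(x) collapses the integral.
F(x) = \frac{\sin{\left(\frac{5 x^{2}}{4} + 2 x - \frac{3}{2} \right)}}{2} is an antiderivative of f.
Check: d/dx[\frac{\sin{\left(\frac{5 x^{2}}{4} + 2 x - \frac{3}{2} \right)}}{2}] = \frac{5 x \cos{\left(\frac{5 x^{2}}{4} + 2 x - \frac{3}{2} \right)}}{4} + \cos{\left(\frac{5 x^{2}}{4} + 2 x - \frac{3}{2} \right)} = f(x).
F(3) = \frac{\sin{\left(\frac{63}{4} \right)}}{2}; F(-1) = - \frac{\sin{\left(\frac{9}{4} \right)}}{2}.
Integral = F(3) - F(-1) = \frac{\sin{\left(\frac{63}{4} \right)}}{2} + \frac{\sin{\left(\frac{9}{4} \right)}}{2}.

Antiderivative: F(x) = \frac{\sin{\left(\frac{5 x^{2}}{4} + 2 x - \frac{3}{2} \right)}}{2}; value = \frac{\sin{\left(\frac{63}{4} \right)}}{2} + \frac{\sin{\left(\frac{9}{4} \right)}}{2}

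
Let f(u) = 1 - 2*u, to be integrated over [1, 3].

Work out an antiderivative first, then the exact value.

Antiderivative: F(u) = u*(1 - u); value = -6

A candidate is checked by its d/du: the result must match f(u).
F(u) = u*(1 - u) is an antiderivative of f.
Check: d/du[u*(1 - u)] = 1 - 2*u = f(u).
F(3) = -6; F(1) = 0.
Integral = F(3) - F(1) = -6.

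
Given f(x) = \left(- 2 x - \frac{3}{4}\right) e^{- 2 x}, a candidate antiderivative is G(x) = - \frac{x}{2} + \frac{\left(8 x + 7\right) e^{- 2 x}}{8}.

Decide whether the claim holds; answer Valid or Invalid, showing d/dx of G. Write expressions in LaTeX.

d/dx[G] = \frac{\left(- 8 x - 2 e^{2 x} - 3\right) e^{- 2 x}}{4}
d/dx[G] - f(x) = - \frac{1}{2} != 0.

Invalid: d/dx[G] - f = - \frac{1}{2}, which is not 0.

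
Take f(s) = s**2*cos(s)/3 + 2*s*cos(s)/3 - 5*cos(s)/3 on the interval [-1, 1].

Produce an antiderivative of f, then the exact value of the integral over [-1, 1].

The integrand splits into summands that can be handled one at a time.
F(s) = s**2*sin(s)/3 + 2*s*sin(s)/3 + 2*s*cos(s)/3 - 7*sin(s)/3 + 2*cos(s)/3 is an antiderivative of f.
Check: d/ds[s**2*sin(s)/3 + 2*s*sin(s)/3 + 2*s*cos(s)/3 - 7*sin(s)/3 + 2*cos(s)/3] = s**2*cos(s)/3 + 2*s*cos(s)/3 - 5*cos(s)/3 = f(s).
F(1) = -4*sin(1)/3 + 4*cos(1)/3; F(-1) = 8*sin(1)/3.
Integral = F(1) - F(-1) = -4*sin(1) + 4*cos(1)/3.

Antiderivative: F(s) = s**2*sin(s)/3 + 2*s*sin(s)/3 + 2*s*cos(s)/3 - 7*sin(s)/3 + 2*cos(s)/3; value = -4*sin(1) + 4*cos(1)/3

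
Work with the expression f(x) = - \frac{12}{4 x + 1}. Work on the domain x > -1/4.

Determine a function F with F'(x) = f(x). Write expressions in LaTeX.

Recover f(x) by differentiating a candidate F(x); any mismatch rules it out.
Check: d/dx[- 3 \log{\left(2 x + \frac{1}{2} \right)}] = - \frac{12}{4 x + 1} = f(x).

An antiderivative is F(x) = - 3 \log{\left(2 x + \frac{1}{2} \right)}.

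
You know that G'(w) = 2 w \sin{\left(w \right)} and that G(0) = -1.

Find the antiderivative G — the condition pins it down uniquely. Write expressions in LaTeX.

Whatever form G(w) takes, its d/dw must return the stated G'(w).
A general antiderivative is - 2 w \cos{\left(w \right)} + 2 \sin{\left(w \right)} + C.
The condition gives C = -1 - (0) = -1.
So G(w) = - 2 w \cos{\left(w \right)} + 2 \sin{\left(w \right)} - 1.
Check: d/dw[- 2 w \cos{\left(w \right)} + 2 \sin{\left(w \right)} - 1] = 2 w \sin{\left(w \right)} = G'(w).

G(w) = - 2 w \cos{\left(w \right)} + 2 \sin{\left(w \right)} - 1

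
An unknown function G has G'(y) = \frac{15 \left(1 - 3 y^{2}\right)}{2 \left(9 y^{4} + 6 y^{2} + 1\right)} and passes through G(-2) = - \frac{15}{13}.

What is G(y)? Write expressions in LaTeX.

Recognize the product-rule pattern: G'(y) = u'v + uv' with u = 5 y, v = \frac{1}{2 y^{2} + \frac{2}{3}}, so integration by parts undoes it.
A general antiderivative is \frac{5 y}{2 y^{2} + \frac{2}{3}} + C.
The condition gives C = - \frac{15}{13} - (- \frac{15}{13}) = 0.
So G(y) = \frac{15 y}{2 \left(3 y^{2} + 1\right)}.
Check: d/dy[\frac{15 y}{2 \left(3 y^{2} + 1\right)}] = \frac{15 - 45 y^{2}}{18 y^{4} + 12 y^{2} + 2}, which equals G'(y).

G(y) = \frac{15 y}{2 \left(3 y^{2} + 1\right)}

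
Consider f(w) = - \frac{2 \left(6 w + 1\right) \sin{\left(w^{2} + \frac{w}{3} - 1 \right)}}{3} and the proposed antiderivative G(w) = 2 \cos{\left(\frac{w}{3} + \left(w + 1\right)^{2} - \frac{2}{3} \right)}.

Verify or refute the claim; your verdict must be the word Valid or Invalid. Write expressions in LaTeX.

d/dw[G] = - 4 w \sin{\left(w^{2} + \frac{7 w}{3} + \frac{1}{3} \right)} - \frac{14 \sin{\left(w^{2} + \frac{7 w}{3} + \frac{1}{3} \right)}}{3}
d/dw[G] - f(w) = 4 w \sin{\left(w^{2} + \frac{w}{3} - 1 \right)} - 4 w \sin{\left(w^{2} + \frac{7 w}{3} + \frac{1}{3} \right)} + \frac{2 \sin{\left(w^{2} + \frac{w}{3} - 1 \right)}}{3} - \frac{14 \sin{\left(w^{2} + \frac{7 w}{3} + \frac{1}{3} \right)}}{3} != 0.

Invalid: d/dw[G] - f = 4 w \sin{\left(w^{2} + \frac{w}{3} - 1 \right)} - 4 w \sin{\left(w^{2} + \frac{7 w}{3} + \frac{1}{3} \right)} + \frac{2 \sin{\left(w^{2} + \frac{w}{3} - 1 \right)}}{3} - \frac{14 \sin{\left(w^{2} + \frac{7 w}{3} + \frac{1}{3} \right)}}{3}, which is not 0.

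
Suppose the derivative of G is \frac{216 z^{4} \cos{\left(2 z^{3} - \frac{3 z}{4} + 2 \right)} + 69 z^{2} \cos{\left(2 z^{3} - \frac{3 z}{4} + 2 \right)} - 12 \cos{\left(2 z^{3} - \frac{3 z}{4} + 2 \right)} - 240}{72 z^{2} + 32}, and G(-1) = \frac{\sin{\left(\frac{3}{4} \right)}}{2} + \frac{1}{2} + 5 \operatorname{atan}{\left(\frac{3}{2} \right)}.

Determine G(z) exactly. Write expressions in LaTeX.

Any candidate G(z) must reproduce the stated G'(z) exactly.
A general antiderivative is \frac{\sin{\left(2 z^{3} - \frac{3 z}{4} + 2 \right)}}{2} - 5 \operatorname{atan}{\left(\frac{3 z}{2} \right)} + C.
The condition gives C = \frac{\sin{\left(\frac{3}{4} \right)}}{2} + \frac{1}{2} + 5 \operatorname{atan}{\left(\frac{3}{2} \right)} - (\frac{\sin{\left(\frac{3}{4} \right)}}{2} + 5 \operatorname{atan}{\left(\frac{3}{2} \right)}) = \frac{1}{2}.
So G(z) = \frac{\sin{\left(2 z^{3} - \frac{3 z}{4} + 2 \right)} - 10 \operatorname{atan}{\left(\frac{3 z}{2} \right)} + 1}{2}.
Check: d/dz[\frac{\sin{\left(2 z^{3} - \frac{3 z}{4} + 2 \right)} - 10 \operatorname{atan}{\left(\frac{3 z}{2} \right)} + 1}{2}] = \frac{216 z^{4} \cos{\left(2 z^{3} - \frac{3 z}{4} + 2 \right)} + 69 z^{2} \cos{\left(2 z^{3} - \frac{3 z}{4} + 2 \right)} - 12 \cos{\left(2 z^{3} - \frac{3 z}{4} + 2 \right)} - 240}{72 z^{2} + 32} = G'(z).

G(z) = \frac{\sin{\left(2 z^{3} - \frac{3 z}{4} + 2 \right)} - 10 \operatorname{atan}{\left(\frac{3 z}{2} \right)} + 1}{2}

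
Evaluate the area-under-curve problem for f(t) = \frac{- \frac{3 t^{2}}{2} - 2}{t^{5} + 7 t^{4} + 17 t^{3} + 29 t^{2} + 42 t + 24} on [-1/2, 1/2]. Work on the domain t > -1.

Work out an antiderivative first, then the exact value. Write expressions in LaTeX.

The denominator factors as 2 \left(t + 1\right) \left(t + 2\right) \left(t + 4\right) \left(t^{2} + 3\right); partial fractions split f into directly integrable pieces: - \frac{5 \left(11 t + 13\right)}{1064 \left(t^{2} + 3\right)} - \frac{13}{57 \left(t + 4\right)} + \frac{4}{7 \left(t + 2\right)} - \frac{7}{24 \left(t + 1\right)}.
F(t) = - \frac{1862 \log{\left(t + 1 \right)} - 3648 \log{\left(t + 2 \right)} + 1456 \log{\left(t + 4 \right)} + 165 \log{\left(t^{2} + 3 \right)} + 130 \sqrt{3} \operatorname{atan}{\left(\frac{\sqrt{3} t}{3} \right)}}{6384} is an antiderivative of f.
Check: d/dt[- \frac{1862 \log{\left(t + 1 \right)} - 3648 \log{\left(t + 2 \right)} + 1456 \log{\left(t + 4 \right)} + 165 \log{\left(t^{2} + 3 \right)} + 130 \sqrt{3} \operatorname{atan}{\left(\frac{\sqrt{3} t}{3} \right)}}{6384}] = \frac{- 3 t^{2} - 4}{2 t^{5} + 14 t^{4} + 34 t^{3} + 58 t^{2} + 84 t + 48}, which equals f(t).
F(1/2) = - \frac{13 \log{\left(\frac{9}{2} \right)}}{57} - \frac{7 \log{\left(\frac{3}{2} \right)}}{24} - \frac{55 \log{\left(\frac{13}{4} \right)}}{2128} - \frac{65 \sqrt{3} \operatorname{atan}{\left(\frac{\sqrt{3}}{6} \right)}}{3192} + \frac{4 \log{\left(\frac{5}{2} \right)}}{7}; F(-1/2) = - \frac{13 \log{\left(\frac{7}{2} \right)}}{57} - \frac{55 \log{\left(\frac{13}{4} \right)}}{2128} + \frac{65 \sqrt{3} \operatorname{atan}{\left(\frac{\sqrt{3}}{6} \right)}}{3192} + \frac{7 \log{\left(2 \right)}}{24} + \frac{4 \log{\left(\frac{3}{2} \right)}}{7}.
Integral = F(1/2) - F(-1/2) = - \frac{145 \log{\left(\frac{3}{2} \right)}}{168} - \frac{13 \log{\left(\frac{9}{2} \right)}}{57} - \frac{7 \log{\left(2 \right)}}{24} - \frac{65 \sqrt{3} \operatorname{atan}{\left(\frac{\sqrt{3}}{6} \right)}}{1596} + \frac{13 \log{\left(\frac{7}{2} \right)}}{57} + \frac{4 \log{\left(\frac{5}{2} \right)}}{7}.

Antiderivative: F(t) = - \frac{1862 \log{\left(t + 1 \right)} - 3648 \log{\left(t + 2 \right)} + 1456 \log{\left(t + 4 \right)} + 165 \log{\left(t^{2} + 3 \right)} + 130 \sqrt{3} \operatorname{atan}{\left(\frac{\sqrt{3} t}{3} \right)}}{6384}; value = - \frac{145 \log{\left(\frac{3}{2} \right)}}{168} - \frac{13 \log{\left(\frac{9}{2} \right)}}{57} - \frac{7 \log{\left(2 \right)}}{24} - \frac{65 \sqrt{3} \operatorname{atan}{\left(\frac{\sqrt{3}}{6} \right)}}{1596} + \frac{13 \log{\left(\frac{7}{2} \right)}}{57} + \frac{4 \log{\left(\frac{5}{2} \right)}}{7}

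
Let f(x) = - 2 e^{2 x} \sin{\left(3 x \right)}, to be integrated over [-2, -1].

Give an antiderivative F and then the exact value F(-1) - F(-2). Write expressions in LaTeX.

An antiderivative F(x) passes only if d/dx[F] lands on f(x) exactly.
F(x) = - \frac{4 e^{2 x} \sin{\left(3 x \right)}}{13} + \frac{6 e^{2 x} \cos{\left(3 x \right)}}{13} is an antiderivative of f.
Check: d/dx[- \frac{4 e^{2 x} \sin{\left(3 x \right)}}{13} + \frac{6 e^{2 x} \cos{\left(3 x \right)}}{13}] = - 2 e^{2 x} \sin{\left(3 x \right)} = f(x).
F(-1) = \frac{6 \cos{\left(3 \right)}}{13 e^{2}} + \frac{4 \sin{\left(3 \right)}}{13 e^{2}}; F(-2) = \frac{4 \sin{\left(6 \right)}}{13 e^{4}} + \frac{6 \cos{\left(6 \right)}}{13 e^{4}}.
Integral = F(-1) - F(-2) = \frac{6 \cos{\left(3 \right)}}{13 e^{2}} - \frac{6 \cos{\left(6 \right)}}{13 e^{4}} - \frac{4 \sin{\left(6 \right)}}{13 e^{4}} + \frac{4 \sin{\left(3 \right)}}{13 e^{2}}.

Antiderivative: F(x) = - \frac{4 e^{2 x} \sin{\left(3 x \right)}}{13} + \frac{6 e^{2 x} \cos{\left(3 x \right)}}{13}; value = \frac{6 \cos{\left(3 \right)}}{13 e^{2}} - \frac{6 \cos{\left(6 \right)}}{13 e^{4}} - \frac{4 \sin{\left(6 \right)}}{13 e^{4}} + \frac{4 \sin{\left(3 \right)}}{13 e^{2}}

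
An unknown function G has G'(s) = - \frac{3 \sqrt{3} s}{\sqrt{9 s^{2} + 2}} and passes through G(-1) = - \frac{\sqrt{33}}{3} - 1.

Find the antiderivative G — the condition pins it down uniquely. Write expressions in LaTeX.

G(s) = \frac{\sqrt{3} \left(- \sqrt{9 s^{2} + 2} - \sqrt{3}\right)}{3}

The substitution u = 3 s^{2} + \frac{2}{3} works: G'(s) is exactly (dG/du)*(du/ds) for that inner function.
A general antiderivative is - \sqrt{3 s^{2} + \frac{2}{3}} + C.
The condition gives C = - \frac{\sqrt{33}}{3} - 1 - (- \frac{\sqrt{33}}{3}) = -1.
So G(s) = \frac{\sqrt{3} \left(- \sqrt{9 s^{2} + 2} - \sqrt{3}\right)}{3}.
Check: d/ds[\frac{\sqrt{3} \left(- \sqrt{9 s^{2} + 2} - \sqrt{3}\right)}{3}] = - \frac{3 \sqrt{3} s}{\sqrt{9 s^{2} + 2}} = G'(s).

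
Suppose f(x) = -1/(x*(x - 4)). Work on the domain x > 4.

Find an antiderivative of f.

The denominator factors as x*(x - 4); partial fractions split f into directly integrable pieces: -1/(4*(x - 4)) + 1/(4*x).
Check: d/dx[log(x)/4 - log(x - 4)/4] = -1/(x**2 - 4*x), which equals f(x).

An antiderivative is F(x) = log(x)/4 - log(x - 4)/4.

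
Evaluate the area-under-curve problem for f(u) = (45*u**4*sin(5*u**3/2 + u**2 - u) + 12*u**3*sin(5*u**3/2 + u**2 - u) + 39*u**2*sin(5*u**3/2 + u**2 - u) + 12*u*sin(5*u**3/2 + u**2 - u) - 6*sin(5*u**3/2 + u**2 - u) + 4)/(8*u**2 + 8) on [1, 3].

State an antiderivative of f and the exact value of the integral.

A first test for any F(u): its u-derivative must equal f(u) identically.
F(u) = (-3*cos(5*u**3/2 + u**2 - u) + 2*atan(u))/4 is an antiderivative of f.
Check: d/du[(-3*cos(5*u**3/2 + u**2 - u) + 2*atan(u))/4] = (45*u**4*sin(5*u**3/2 + u**2 - u) + 12*u**3*sin(5*u**3/2 + u**2 - u) + 39*u**2*sin(5*u**3/2 + u**2 - u) + 12*u*sin(5*u**3/2 + u**2 - u) - 6*sin(5*u**3/2 + u**2 - u) + 4)/(8*u**2 + 8) = f(u).
F(3) = -3*cos(147/2)/4 + atan(3)/2; F(1) = pi/8 - 3*cos(5/2)/4.
Integral = F(3) - F(1) = 3*cos(5/2)/4 - pi/8 - 3*cos(147/2)/4 + atan(3)/2.

Antiderivative: F(u) = (-3*cos(5*u**3/2 + u**2 - u) + 2*atan(u))/4; value = 3*cos(5/2)/4 - pi/8 - 3*cos(147/2)/4 + atan(3)/2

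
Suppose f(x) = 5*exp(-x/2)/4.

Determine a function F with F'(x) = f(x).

For F(x) to be correct the identity F'(x) - f(x) = 0 must hold.
Check: d/dx[-5*exp(-x/2)/2] = 5*exp(-x/2)/4 = f(x).

An antiderivative is F(x) = -5*exp(-x/2)/2.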